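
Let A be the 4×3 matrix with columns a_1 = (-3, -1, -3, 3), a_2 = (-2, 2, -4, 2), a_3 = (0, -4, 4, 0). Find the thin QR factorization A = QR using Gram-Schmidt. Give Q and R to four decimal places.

Q = [[-0.5669, 0.1091, -0.4082], [-0.1890, 0.8510, 0.4899], [-0.5669, -0.5019, 0.6532], [0.5669, -0.1091, 0.4082]], R = [[5.2915, 4.1576, -1.5119], [0.0000, 3.2733, -5.4118], [0.0000, 0.0000, 0.6532]]

a_1 = (-3, -1, -3, 3); ‖a_1‖ = 5.2915, so e_1 = (-0.5669, -0.1890, -0.5669, 0.5669).
e_1·a_2 = (-0.5669)·(-2) + (-0.1890)·2 + (-0.5669)·(-4) + 0.5669·2 = 4.1576.
u_2 = a_2 − 4.1576·e_1 = (0.3571, 2.7857, -1.6429, -0.3571).
‖u_2‖ = 3.2733, so e_2 = (0.1091, 0.8510, -0.5019, -0.1091).
e_1·a_3 = (-0.5669)·0 + (-0.1890)·(-4) + (-0.5669)·4 + 0.5669·0 = -1.5119; e_2·a_3 = 0.1091·0 + 0.8510·(-4) + (-0.5019)·4 + (-0.1091)·0 = -5.4118.
u_3 = a_3 + 1.5119·e_1 + 5.4118·e_2 = (-0.2667, 0.3200, 0.4267, 0.2667).
‖u_3‖ = 0.6532, so e_3 = (-0.4082, 0.4899, 0.6532, 0.4082).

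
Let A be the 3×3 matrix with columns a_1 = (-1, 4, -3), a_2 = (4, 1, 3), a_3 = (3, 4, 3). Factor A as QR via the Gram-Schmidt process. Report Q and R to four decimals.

a_1 = (-1, 4, -3); ‖a_1‖ = 5.0990, so e_1 = (-0.1961, 0.7845, -0.5883).
e_1·a_2 = (-0.1961)·4 + 0.7845·1 + (-0.5883)·3 = -1.7650.
u_2 = a_2 + 1.7650·e_1 = (3.6538, 2.3846, 1.9615).
‖u_2‖ = 4.7838, so e_2 = (0.7638, 0.4985, 0.4100).
e_1·a_3 = (-0.1961)·3 + 0.7845·4 + (-0.5883)·3 = 0.7845; e_2·a_3 = 0.7638·3 + 0.4985·4 + 0.4100·3 = 5.5154.
u_3 = a_3 − 0.7845·e_1 − 5.5154·e_2 = (-1.0588, 0.6353, 1.2000).
‖u_3‖ = 1.7218, so e_3 = (-0.6149, 0.3690, 0.6969).

Q = [[-0.1961, 0.7638, -0.6149], [0.7845, 0.4985, 0.3690], [-0.5883, 0.4100, 0.6969]], R = [[5.0990, -1.7650, 0.7845], [0.0000, 4.7838, 5.5154], [0.0000, 0.0000, 1.7218]]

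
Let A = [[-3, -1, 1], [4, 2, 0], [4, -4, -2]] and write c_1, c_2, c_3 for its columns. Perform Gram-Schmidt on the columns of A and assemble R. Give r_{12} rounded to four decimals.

r_{12} = -0.7809

c_1 = (-3, 4, 4); ‖c_1‖ = 6.4031, so q_1 = (-0.4685, 0.6247, 0.6247).
r_{12} = q_1·c_2 = -0.7809.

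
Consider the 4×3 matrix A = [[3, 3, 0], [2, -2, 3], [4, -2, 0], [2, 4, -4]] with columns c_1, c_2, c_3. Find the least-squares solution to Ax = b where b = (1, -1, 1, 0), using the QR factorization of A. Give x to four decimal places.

x = (0.1458, -0.0082, -0.1156)

q_1 = c_1/‖c_1‖ = (3, 2, 4, 2)/5.7446 = (0.5222, 0.3482, 0.6963, 0.3482).
r_{12} = q_1·c_2 = 0.8704.
u_2 = c_2 − 0.8704·q_1 = (2.5455, -2.3030, -2.6061, 3.6970).
‖u_2‖ = 5.6782, so q_2 = (0.4483, -0.4056, -0.4590, 0.6511).
r_{13} = q_1·c_3 = -0.3482; r_{23} = q_2·c_3 = -3.8211.
u_3 = c_3 + 0.3482·q_1 + 3.8211·q_2 = (1.8947, 1.5714, -1.5113, -1.3910).
‖u_3‖ = 3.2060, so q_3 = (0.5910, 0.4902, -0.4714, -0.4339).
Qᵀb = (0.8704, 0.3949, -0.3706).
Back-substitute: x_3 = -0.3706/3.2060 = -0.1156.
x_2 = (0.3949 + 3.8211·(-0.1156))/5.6782 = -0.0082.
x_1 = (0.8704 − 0.8704·(-0.0082) + 0.3482·(-0.1156))/5.7446 = 0.1458.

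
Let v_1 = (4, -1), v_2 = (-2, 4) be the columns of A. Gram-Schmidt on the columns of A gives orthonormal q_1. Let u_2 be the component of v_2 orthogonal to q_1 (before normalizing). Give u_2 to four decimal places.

v_1 = (4, -1); ‖v_1‖ = 4.1231, so q_1 = (0.9701, -0.2425).
q_1·v_2 = 0.9701·(-2) + (-0.2425)·4 = -2.9104.
u_2 = v_2 + 2.9104·q_1 = (0.8235, 3.2941).

u_2 = (0.8235, 3.2941)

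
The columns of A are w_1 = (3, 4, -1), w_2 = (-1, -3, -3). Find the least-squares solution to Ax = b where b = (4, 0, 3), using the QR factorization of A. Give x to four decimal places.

q_1 = w_1/‖w_1‖ = (3, 4, -1)/5.0990 = (0.5883, 0.7845, -0.1961).
r_{12} = q_1·w_2 = -2.3534.
u_2 = w_2 + 2.3534·q_1 = (0.3846, -1.1538, -3.4615).
‖u_2‖ = 3.6690, so q_2 = (0.1048, -0.3145, -0.9435).
Qᵀb = (1.7650, -2.4111).
Back-substitute: x_2 = -2.4111/3.6690 = -0.6571.
x_1 = (1.7650 + 2.3534·(-0.6571))/5.0990 = 0.0429.

x = (0.0429, -0.6571)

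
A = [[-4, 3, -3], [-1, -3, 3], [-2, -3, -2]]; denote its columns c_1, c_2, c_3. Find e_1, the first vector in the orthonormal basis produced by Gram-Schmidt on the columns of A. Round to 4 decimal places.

c_1 = (-4, -1, -2); ‖c_1‖ = 4.5826, so e_1 = (-0.8729, -0.2182, -0.4364).

e_1 = (-0.8729, -0.2182, -0.4364)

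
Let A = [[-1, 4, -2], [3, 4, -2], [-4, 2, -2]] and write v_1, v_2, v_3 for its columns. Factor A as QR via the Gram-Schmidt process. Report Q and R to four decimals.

Q = [[-0.1961, 0.6667, 0.7191], [0.5883, 0.6667, -0.4576], [-0.7845, 0.3333, -0.5230]], R = [[5.0990, 0.0000, 0.7845], [0.0000, 6.0000, -3.3333], [0.0000, 0.0000, 0.5230]]

e_1 = v_1/‖v_1‖ = (-1, 3, -4)/5.0990 = (-0.1961, 0.5883, -0.7845).
r_{12} = e_1·v_2 = 0.0000.
u_2 = v_2 + 0.0000·e_1 = (4.0000, 4.0000, 2.0000).
‖u_2‖ = 6.0000, so e_2 = (0.6667, 0.6667, 0.3333).
r_{13} = e_1·v_3 = 0.7845; r_{23} = e_2·v_3 = -3.3333.
u_3 = v_3 − 0.7845·e_1 + 3.3333·e_2 = (0.3761, -0.2393, -0.2735).
‖u_3‖ = 0.5230, so e_3 = (0.7191, -0.4576, -0.5230).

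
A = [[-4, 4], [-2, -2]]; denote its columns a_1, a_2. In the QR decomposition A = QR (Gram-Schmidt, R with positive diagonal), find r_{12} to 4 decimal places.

a_1 = (-4, -2); ‖a_1‖ = 4.4721, so e_1 = (-0.8944, -0.4472).
r_{12} = e_1·a_2 = -2.6833.

r_{12} = -2.6833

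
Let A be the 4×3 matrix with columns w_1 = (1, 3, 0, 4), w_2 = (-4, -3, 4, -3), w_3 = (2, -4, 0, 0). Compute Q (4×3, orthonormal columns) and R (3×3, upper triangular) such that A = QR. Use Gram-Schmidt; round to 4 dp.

w_1 = (1, 3, 0, 4); ‖w_1‖ = 5.0990, so e_1 = (0.1961, 0.5883, 0.0000, 0.7845).
e_1·w_2 = 0.1961·(-4) + 0.5883·(-3) + 0.0000·4 + 0.7845·(-3) = -4.9029.
u_2 = w_2 + 4.9029·e_1 = (-3.0385, -0.1154, 4.0000, 0.8462).
‖u_2‖ = 5.0952, so e_2 = (-0.5963, -0.0226, 0.7850, 0.1661).
e_1·w_3 = 0.1961·2 + 0.5883·(-4) + 0.0000·0 + 0.7845·0 = -1.9612; e_2·w_3 = (-0.5963)·2 + (-0.0226)·(-4) + 0.7850·0 + 0.1661·0 = -1.1021.
u_3 = w_3 + 1.9612·e_1 + 1.1021·e_2 = (1.7274, -2.8711, 0.8652, 1.7215).
‖u_3‖ = 3.8651, so e_3 = (0.4469, -0.7428, 0.2238, 0.4454).

Q = [[0.1961, -0.5963, 0.4469], [0.5883, -0.0226, -0.7428], [0.0000, 0.7850, 0.2238], [0.7845, 0.1661, 0.4454]], R = [[5.0990, -4.9029, -1.9612], [0.0000, 5.0952, -1.1021], [0.0000, 0.0000, 3.8651]]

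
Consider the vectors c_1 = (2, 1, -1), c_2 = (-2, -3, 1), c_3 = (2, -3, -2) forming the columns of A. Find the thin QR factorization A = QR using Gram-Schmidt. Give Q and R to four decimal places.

c_1 = (2, 1, -1); ‖c_1‖ = 2.4495, so e_1 = (0.8165, 0.4082, -0.4082).
e_1·c_2 = 0.8165·(-2) + 0.4082·(-3) + (-0.4082)·1 = -3.2660.
u_2 = c_2 + 3.2660·e_1 = (0.6667, -1.6667, -0.3333).
‖u_2‖ = 1.8257, so e_2 = (0.3651, -0.9129, -0.1826).
e_1·c_3 = 0.8165·2 + 0.4082·(-3) + (-0.4082)·(-2) = 1.2247; e_2·c_3 = 0.3651·2 + (-0.9129)·(-3) + (-0.1826)·(-2) = 3.8341.
u_3 = c_3 − 1.2247·e_1 − 3.8341·e_2 = (-0.4000, 0.0000, -0.8000).
‖u_3‖ = 0.8944, so e_3 = (-0.4472, 0.0000, -0.8944).

Q = [[0.8165, 0.3651, -0.4472], [0.4082, -0.9129, 0.0000], [-0.4082, -0.1826, -0.8944]], R = [[2.4495, -3.2660, 1.2247], [0.0000, 1.8257, 3.8341], [0.0000, 0.0000, 0.8944]]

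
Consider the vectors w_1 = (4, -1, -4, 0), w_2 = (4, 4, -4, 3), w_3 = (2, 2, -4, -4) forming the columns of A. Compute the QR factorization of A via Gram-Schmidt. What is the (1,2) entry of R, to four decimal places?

e_1 = w_1/‖w_1‖ = (4, -1, -4, 0)/5.7446 = (0.6963, -0.1741, -0.6963, 0.0000).
r_{12} = e_1·w_2 = 4.8742.

r_{12} = 4.8742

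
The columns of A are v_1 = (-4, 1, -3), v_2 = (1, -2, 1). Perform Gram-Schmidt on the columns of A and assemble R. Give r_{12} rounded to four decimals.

v_1 = (-4, 1, -3); ‖v_1‖ = 5.0990, so q_1 = (-0.7845, 0.1961, -0.5883).
r_{12} = q_1·v_2 = -1.7650.

r_{12} = -1.7650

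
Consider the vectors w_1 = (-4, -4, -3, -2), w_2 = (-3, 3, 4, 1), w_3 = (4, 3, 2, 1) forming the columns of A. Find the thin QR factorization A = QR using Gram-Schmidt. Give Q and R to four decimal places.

w_1 = (-4, -4, -3, -2); ‖w_1‖ = 6.7082, so e_1 = (-0.5963, -0.5963, -0.4472, -0.2981).
e_1·w_2 = (-0.5963)·(-3) + (-0.5963)·3 + (-0.4472)·4 + (-0.2981)·1 = -2.0870.
u_2 = w_2 + 2.0870·e_1 = (-4.2444, 1.7556, 3.0667, 0.3778).
‖u_2‖ = 5.5357, so e_2 = (-0.7667, 0.3171, 0.5540, 0.0682).
e_1·w_3 = (-0.5963)·4 + (-0.5963)·3 + (-0.4472)·2 + (-0.2981)·1 = -5.3666; e_2·w_3 = (-0.7667)·4 + 0.3171·3 + 0.5540·2 + 0.0682·1 = -0.9394.
u_3 = w_3 + 5.3666·e_1 + 0.9394·e_2 = (0.0798, 0.0979, 0.1204, -0.5359).
‖u_3‖ = 0.5636, so e_3 = (0.1415, 0.1737, 0.2136, -0.9509).

Q = [[-0.5963, -0.7667, 0.1415], [-0.5963, 0.3171, 0.1737], [-0.4472, 0.5540, 0.2136], [-0.2981, 0.0682, -0.9509]], R = [[6.7082, -2.0870, -5.3666], [0.0000, 5.5357, -0.9394], [0.0000, 0.0000, 0.5636]]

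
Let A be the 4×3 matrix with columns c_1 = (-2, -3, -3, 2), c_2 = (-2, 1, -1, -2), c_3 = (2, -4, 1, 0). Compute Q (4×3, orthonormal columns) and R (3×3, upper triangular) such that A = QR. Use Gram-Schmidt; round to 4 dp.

c_1 = (-2, -3, -3, 2); ‖c_1‖ = 5.0990, so q_1 = (-0.3922, -0.5883, -0.5883, 0.3922).
q_1·c_2 = (-0.3922)·(-2) + (-0.5883)·1 + (-0.5883)·(-1) + 0.3922·(-2) = 0.0000.
u_2 = c_2 + 0.0000·q_1 = (-2.0000, 1.0000, -1.0000, -2.0000).
‖u_2‖ = 3.1623, so q_2 = (-0.6325, 0.3162, -0.3162, -0.6325).
q_1·c_3 = (-0.3922)·2 + (-0.5883)·(-4) + (-0.5883)·1 + 0.3922·0 = 0.9806; q_2·c_3 = (-0.6325)·2 + 0.3162·(-4) + (-0.3162)·1 + (-0.6325)·0 = -2.8460.
u_3 = c_3 − 0.9806·q_1 + 2.8460·q_2 = (0.5846, -2.5231, 0.6769, -2.1846).
‖u_3‖ = 3.4552, so q_3 = (0.1692, -0.7302, 0.1959, -0.6323).

Q = [[-0.3922, -0.6325, 0.1692], [-0.5883, 0.3162, -0.7302], [-0.5883, -0.3162, 0.1959], [0.3922, -0.6325, -0.6323]], R = [[5.0990, 0.0000, 0.9806], [0.0000, 3.1623, -2.8460], [0.0000, 0.0000, 3.4552]]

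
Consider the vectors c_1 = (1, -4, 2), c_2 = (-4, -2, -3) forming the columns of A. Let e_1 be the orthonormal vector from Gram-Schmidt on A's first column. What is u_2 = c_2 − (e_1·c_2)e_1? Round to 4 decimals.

u_2 = (-3.9048, -2.3810, -2.8095)

c_1 = (1, -4, 2); ‖c_1‖ = 4.5826, so e_1 = (0.2182, -0.8729, 0.4364).
e_1·c_2 = 0.2182·(-4) + (-0.8729)·(-2) + 0.4364·(-3) = -0.4364.
u_2 = c_2 + 0.4364·e_1 = (-3.9048, -2.3810, -2.8095).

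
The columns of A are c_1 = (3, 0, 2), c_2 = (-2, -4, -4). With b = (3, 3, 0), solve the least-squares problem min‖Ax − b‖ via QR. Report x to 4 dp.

x = (0.2647, -0.3971)

c_1 = (3, 0, 2); ‖c_1‖ = 3.6056, so e_1 = (0.8321, 0.0000, 0.5547).
e_1·c_2 = 0.8321·(-2) + 0.0000·(-4) + 0.5547·(-4) = -3.8829.
u_2 = c_2 + 3.8829·e_1 = (1.2308, -4.0000, -1.8462).
‖u_2‖ = 4.5742, so e_2 = (0.2691, -0.8745, -0.4036).
Qᵀb = (2.4962, -1.8162).
Back-substitute: x_2 = -1.8162/4.5742 = -0.3971.
x_1 = (2.4962 + 3.8829·(-0.3971))/3.6056 = 0.2647.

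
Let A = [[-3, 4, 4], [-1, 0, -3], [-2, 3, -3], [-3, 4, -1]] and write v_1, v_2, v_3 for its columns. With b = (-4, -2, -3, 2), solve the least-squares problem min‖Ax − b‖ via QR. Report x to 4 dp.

v_1 = (-3, -1, -2, -3); ‖v_1‖ = 4.7958, so e_1 = (-0.6255, -0.2085, -0.4170, -0.6255).
e_1·v_2 = (-0.6255)·4 + (-0.2085)·0 + (-0.4170)·3 + (-0.6255)·4 = -6.2554.
u_2 = v_2 + 6.2554·e_1 = (0.0870, -1.3043, 0.3913, 0.0870).
‖u_2‖ = 1.3673, so e_2 = (0.0636, -0.9539, 0.2862, 0.0636).
e_1·v_3 = (-0.6255)·4 + (-0.2085)·(-3) + (-0.4170)·(-3) + (-0.6255)·(-1) = 0.0000; e_2·v_3 = 0.0636·4 + (-0.9539)·(-3) + 0.2862·(-3) + 0.0636·(-1) = 2.1941.
u_3 = v_3 + 0.0000·e_1 − 2.1941·e_2 = (3.8605, -0.9070, -3.6279, -1.1395).
‖u_3‖ = 5.4942, so e_3 = (0.7026, -0.1651, -0.6603, -0.2074).
Qᵀb = (2.9192, 0.9221, -0.9143).
Back-substitute: x_3 = -0.9143/5.4942 = -0.1664.
x_2 = (0.9221 − 2.1941·(-0.1664))/1.3673 = 0.9414.
x_1 = (2.9192 + 6.2554·0.9414 + 0.0000·(-0.1664))/4.7958 = 1.8367.

x = (1.8367, 0.9414, -0.1664)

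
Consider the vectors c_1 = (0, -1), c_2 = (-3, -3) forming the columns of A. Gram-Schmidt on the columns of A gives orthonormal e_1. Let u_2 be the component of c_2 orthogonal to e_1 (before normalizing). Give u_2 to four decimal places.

c_1 = (0, -1); ‖c_1‖ = 1.0000, so e_1 = (0.0000, -1.0000).
e_1·c_2 = 0.0000·(-3) + (-1.0000)·(-3) = 3.0000.
u_2 = c_2 − 3.0000·e_1 = (-3.0000, 0.0000).

u_2 = (-3.0000, 0.0000)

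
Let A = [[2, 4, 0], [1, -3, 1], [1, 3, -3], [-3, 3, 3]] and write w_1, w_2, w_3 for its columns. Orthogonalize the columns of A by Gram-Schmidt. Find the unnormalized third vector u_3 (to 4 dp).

w_1 = (2, 1, 1, -3); ‖w_1‖ = 3.8730, so q_1 = (0.5164, 0.2582, 0.2582, -0.7746).
q_1·w_2 = 0.5164·4 + 0.2582·(-3) + 0.2582·3 + (-0.7746)·3 = -0.2582.
u_2 = w_2 + 0.2582·q_1 = (4.1333, -2.9333, 3.0667, 2.8000).
‖u_2‖ = 6.5524, so q_2 = (0.6308, -0.4477, 0.4680, 0.4273).
q_1·w_3 = 0.5164·0 + 0.2582·1 + 0.2582·(-3) + (-0.7746)·3 = -2.8402; q_2·w_3 = 0.6308·0 + (-0.4477)·1 + 0.4680·(-3) + 0.4273·3 = -0.5698.
u_3 = w_3 + 2.8402·q_1 + 0.5698·q_2 = (1.8261, 1.4783, -2.0000, 1.0435).

u_3 = (1.8261, 1.4783, -2.0000, 1.0435)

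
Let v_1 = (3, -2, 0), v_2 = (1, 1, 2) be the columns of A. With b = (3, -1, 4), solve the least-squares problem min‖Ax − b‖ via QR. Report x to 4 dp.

x = (0.7273, 1.5455)

q_1 = v_1/‖v_1‖ = (3, -2, 0)/3.6056 = (0.8321, -0.5547, 0.0000).
r_{12} = q_1·v_2 = 0.2774.
u_2 = v_2 − 0.2774·q_1 = (0.7692, 1.1538, 2.0000).
‖u_2‖ = 2.4337, so q_2 = (0.3161, 0.4741, 0.8218).
Qᵀb = (3.0509, 3.7612).
Back-substitute: x_2 = 3.7612/2.4337 = 1.5455.
x_1 = (3.0509 − 0.2774·1.5455)/3.6056 = 0.7273.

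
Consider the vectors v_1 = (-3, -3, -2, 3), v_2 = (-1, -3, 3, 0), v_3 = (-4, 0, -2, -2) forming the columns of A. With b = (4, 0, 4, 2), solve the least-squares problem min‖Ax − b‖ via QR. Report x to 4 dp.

v_1 = (-3, -3, -2, 3); ‖v_1‖ = 5.5678, so e_1 = (-0.5388, -0.5388, -0.3592, 0.5388).
e_1·v_2 = (-0.5388)·(-1) + (-0.5388)·(-3) + (-0.3592)·3 + 0.5388·0 = 1.0776.
u_2 = v_2 − 1.0776·e_1 = (-0.4194, -2.4194, 3.3871, -0.5806).
‖u_2‖ = 4.2236, so e_2 = (-0.0993, -0.5728, 0.8019, -0.1375).
e_1·v_3 = (-0.5388)·(-4) + (-0.5388)·0 + (-0.3592)·(-2) + 0.5388·(-2) = 1.7961; e_2·v_3 = (-0.0993)·(-4) + (-0.5728)·0 + 0.8019·(-2) + (-0.1375)·(-2) = -0.9318.
u_3 = v_3 − 1.7961·e_1 + 0.9318·e_2 = (-3.1248, 0.4340, -0.6076, -3.0958).
‖u_3‖ = 4.4616, so e_3 = (-0.7004, 0.0973, -0.1362, -0.6939).
Qᵀb = (-2.5145, 2.5357, -4.7340).
Back-substitute: x_3 = -4.7340/4.4616 = -1.0610.
x_2 = (2.5357 + 0.9318·(-1.0610))/4.2236 = 0.3663.
x_1 = (-2.5145 − 1.0776·0.3663 − 1.7961·(-1.0610))/5.5678 = -0.1802.

x = (-0.1802, 0.3663, -1.0610)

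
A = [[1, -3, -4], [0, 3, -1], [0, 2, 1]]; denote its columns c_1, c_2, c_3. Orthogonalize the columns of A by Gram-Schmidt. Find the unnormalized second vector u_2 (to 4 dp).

u_2 = (0.0000, 3.0000, 2.0000)

c_1 = (1, 0, 0); ‖c_1‖ = 1.0000, so e_1 = (1.0000, 0.0000, 0.0000).
e_1·c_2 = 1.0000·(-3) + 0.0000·3 + 0.0000·2 = -3.0000.
u_2 = c_2 + 3.0000·e_1 = (0.0000, 3.0000, 2.0000).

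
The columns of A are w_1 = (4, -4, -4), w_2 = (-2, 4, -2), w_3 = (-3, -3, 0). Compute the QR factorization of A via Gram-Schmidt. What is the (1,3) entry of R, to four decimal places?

w_1 = (4, -4, -4); ‖w_1‖ = 6.9282, so e_1 = (0.5774, -0.5774, -0.5774).
r_{13} = e_1·w_3 = 0.0000.

r_{13} = 0.0000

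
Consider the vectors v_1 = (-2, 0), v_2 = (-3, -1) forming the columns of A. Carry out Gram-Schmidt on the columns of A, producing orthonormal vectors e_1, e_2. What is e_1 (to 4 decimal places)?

e_1 = v_1/‖v_1‖ = (-2, 0)/2.0000 = (-1.0000, 0.0000).

e_1 = (-1.0000, 0.0000)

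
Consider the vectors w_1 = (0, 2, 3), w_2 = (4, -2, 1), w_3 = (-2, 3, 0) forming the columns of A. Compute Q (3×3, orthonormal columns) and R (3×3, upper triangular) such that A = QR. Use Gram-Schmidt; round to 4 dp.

Q = [[0.0000, 0.8745, 0.4851], [0.5547, -0.4036, 0.7276], [0.8321, 0.2691, -0.4851]], R = [[3.6056, -0.2774, 1.6641], [0.0000, 4.5742, -2.9598], [0.0000, 0.0000, 1.2127]]

w_1 = (0, 2, 3); ‖w_1‖ = 3.6056, so q_1 = (0.0000, 0.5547, 0.8321).
q_1·w_2 = 0.0000·4 + 0.5547·(-2) + 0.8321·1 = -0.2774.
u_2 = w_2 + 0.2774·q_1 = (4.0000, -1.8462, 1.2308).
‖u_2‖ = 4.5742, so q_2 = (0.8745, -0.4036, 0.2691).
q_1·w_3 = 0.0000·(-2) + 0.5547·3 + 0.8321·0 = 1.6641; q_2·w_3 = 0.8745·(-2) + (-0.4036)·3 + 0.2691·0 = -2.9598.
u_3 = w_3 − 1.6641·q_1 + 2.9598·q_2 = (0.5882, 0.8824, -0.5882).
‖u_3‖ = 1.2127, so q_3 = (0.4851, 0.7276, -0.4851).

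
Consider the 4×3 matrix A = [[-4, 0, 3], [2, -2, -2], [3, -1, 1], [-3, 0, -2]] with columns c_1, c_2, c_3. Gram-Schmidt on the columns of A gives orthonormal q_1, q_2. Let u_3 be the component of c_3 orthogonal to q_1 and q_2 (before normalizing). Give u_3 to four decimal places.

q_1 = c_1/‖c_1‖ = (-4, 2, 3, -3)/6.1644 = (-0.6489, 0.3244, 0.4867, -0.4867).
r_{12} = q_1·c_2 = -1.1355.
u_2 = c_2 + 1.1355·q_1 = (-0.7368, -1.6316, -0.4474, -0.5526).
‖u_2‖ = 1.9263, so q_2 = (-0.3825, -0.8470, -0.2322, -0.2869).
r_{13} = q_1·c_3 = -1.1355; r_{23} = q_2·c_3 = 0.8880.
u_3 = c_3 + 1.1355·q_1 − 0.8880·q_2 = (2.6028, -0.8794, 1.7589, -2.2979).

u_3 = (2.6028, -0.8794, 1.7589, -2.2979)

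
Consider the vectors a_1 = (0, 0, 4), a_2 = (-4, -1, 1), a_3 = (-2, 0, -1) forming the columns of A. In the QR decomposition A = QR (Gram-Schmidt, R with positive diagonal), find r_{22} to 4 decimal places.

r_{22} = 4.1231

q_1 = a_1/‖a_1‖ = (0, 0, 4)/4.0000 = (0.0000, 0.0000, 1.0000).
r_{12} = q_1·a_2 = 1.0000.
u_2 = a_2 − 1.0000·q_1 = (-4.0000, -1.0000, 0.0000).
r_{22} = ‖u_2‖ = 4.1231.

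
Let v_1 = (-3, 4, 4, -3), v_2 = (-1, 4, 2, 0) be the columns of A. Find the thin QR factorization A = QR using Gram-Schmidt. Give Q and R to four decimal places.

v_1 = (-3, 4, 4, -3); ‖v_1‖ = 7.0711, so q_1 = (-0.4243, 0.5657, 0.5657, -0.4243).
q_1·v_2 = (-0.4243)·(-1) + 0.5657·4 + 0.5657·2 + (-0.4243)·0 = 3.8184.
u_2 = v_2 − 3.8184·q_1 = (0.6200, 1.8400, -0.1600, 1.6200).
‖u_2‖ = 2.5338, so q_2 = (0.2447, 0.7262, -0.0631, 0.6394).

Q = [[-0.4243, 0.2447], [0.5657, 0.7262], [0.5657, -0.0631], [-0.4243, 0.6394]], R = [[7.0711, 3.8184], [0.0000, 2.5338]]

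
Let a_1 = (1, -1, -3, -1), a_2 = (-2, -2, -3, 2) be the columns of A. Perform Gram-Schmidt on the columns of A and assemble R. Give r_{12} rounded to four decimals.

a_1 = (1, -1, -3, -1); ‖a_1‖ = 3.4641, so q_1 = (0.2887, -0.2887, -0.8660, -0.2887).
r_{12} = q_1·a_2 = 2.0207.

r_{12} = 2.0207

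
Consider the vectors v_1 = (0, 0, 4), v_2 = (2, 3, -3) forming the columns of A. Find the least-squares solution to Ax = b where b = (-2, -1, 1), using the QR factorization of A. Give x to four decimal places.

x = (-0.1538, -0.5385)

v_1 = (0, 0, 4); ‖v_1‖ = 4.0000, so q_1 = (0.0000, 0.0000, 1.0000).
q_1·v_2 = 0.0000·2 + 0.0000·3 + 1.0000·(-3) = -3.0000.
u_2 = v_2 + 3.0000·q_1 = (2.0000, 3.0000, 0.0000).
‖u_2‖ = 3.6056, so q_2 = (0.5547, 0.8321, 0.0000).
Qᵀb = (1.0000, -1.9415).
Back-substitute: x_2 = -1.9415/3.6056 = -0.5385.
x_1 = (1.0000 + 3.0000·(-0.5385))/4.0000 = -0.1538.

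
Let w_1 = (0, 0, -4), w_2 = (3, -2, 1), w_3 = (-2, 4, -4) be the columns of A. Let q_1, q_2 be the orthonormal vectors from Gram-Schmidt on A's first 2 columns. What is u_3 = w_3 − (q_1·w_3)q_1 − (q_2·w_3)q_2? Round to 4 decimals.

q_1 = w_1/‖w_1‖ = (0, 0, -4)/4.0000 = (0.0000, 0.0000, -1.0000).
r_{12} = q_1·w_2 = -1.0000.
u_2 = w_2 + 1.0000·q_1 = (3.0000, -2.0000, 0.0000).
‖u_2‖ = 3.6056, so q_2 = (0.8321, -0.5547, 0.0000).
r_{13} = q_1·w_3 = 4.0000; r_{23} = q_2·w_3 = -3.8829.
u_3 = w_3 − 4.0000·q_1 + 3.8829·q_2 = (1.2308, 1.8462, 0.0000).

u_3 = (1.2308, 1.8462, 0.0000)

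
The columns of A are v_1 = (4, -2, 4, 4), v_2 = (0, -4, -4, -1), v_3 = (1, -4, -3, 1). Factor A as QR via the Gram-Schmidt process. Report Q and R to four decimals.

Q = [[0.5547, 0.1679, -0.1689], [-0.2774, -0.8114, 0.2896], [0.5547, -0.5596, -0.4906], [0.5547, -0.0140, 0.8043]], R = [[7.2111, -1.6641, 0.5547], [0.0000, 5.4983, 5.0785], [0.0000, 0.0000, 0.9491]]

q_1 = v_1/‖v_1‖ = (4, -2, 4, 4)/7.2111 = (0.5547, -0.2774, 0.5547, 0.5547).
r_{12} = q_1·v_2 = -1.6641.
u_2 = v_2 + 1.6641·q_1 = (0.9231, -4.4615, -3.0769, -0.0769).
‖u_2‖ = 5.4983, so q_2 = (0.1679, -0.8114, -0.5596, -0.0140).
r_{13} = q_1·v_3 = 0.5547; r_{23} = q_2·v_3 = 5.0785.
u_3 = v_3 − 0.5547·q_1 − 5.0785·q_2 = (-0.1603, 0.2748, -0.4656, 0.7634).
‖u_3‖ = 0.9491, so q_3 = (-0.1689, 0.2896, -0.4906, 0.8043).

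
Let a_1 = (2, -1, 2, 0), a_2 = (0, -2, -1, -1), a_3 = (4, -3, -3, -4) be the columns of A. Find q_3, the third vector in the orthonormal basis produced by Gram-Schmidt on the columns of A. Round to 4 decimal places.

a_1 = (2, -1, 2, 0); ‖a_1‖ = 3.0000, so q_1 = (0.6667, -0.3333, 0.6667, 0.0000).
q_1·a_2 = 0.6667·0 + (-0.3333)·(-2) + 0.6667·(-1) + 0.0000·(-1) = 0.0000.
u_2 = a_2 + 0.0000·q_1 = (0.0000, -2.0000, -1.0000, -1.0000).
‖u_2‖ = 2.4495, so q_2 = (0.0000, -0.8165, -0.4082, -0.4082).
q_1·a_3 = 0.6667·4 + (-0.3333)·(-3) + 0.6667·(-3) + 0.0000·(-4) = 1.6667; q_2·a_3 = 0.0000·4 + (-0.8165)·(-3) + (-0.4082)·(-3) + (-0.4082)·(-4) = 5.3072.
u_3 = a_3 − 1.6667·q_1 − 5.3072·q_2 = (2.8889, 1.8889, -1.9444, -1.8333).
‖u_3‖ = 4.3653, so q_3 = (0.6618, 0.4327, -0.4454, -0.4200).

q_3 = (0.6618, 0.4327, -0.4454, -0.4200)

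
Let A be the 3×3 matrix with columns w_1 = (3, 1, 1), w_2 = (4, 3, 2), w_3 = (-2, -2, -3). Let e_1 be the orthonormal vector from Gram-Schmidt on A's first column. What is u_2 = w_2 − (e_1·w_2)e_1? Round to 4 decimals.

u_2 = (-0.6364, 1.4545, 0.4545)

w_1 = (3, 1, 1); ‖w_1‖ = 3.3166, so e_1 = (0.9045, 0.3015, 0.3015).
e_1·w_2 = 0.9045·4 + 0.3015·3 + 0.3015·2 = 5.1257.
u_2 = w_2 − 5.1257·e_1 = (-0.6364, 1.4545, 0.4545).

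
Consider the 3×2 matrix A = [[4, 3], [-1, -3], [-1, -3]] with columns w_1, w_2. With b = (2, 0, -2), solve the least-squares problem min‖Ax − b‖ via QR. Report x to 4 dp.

w_1 = (4, -1, -1); ‖w_1‖ = 4.2426, so q_1 = (0.9428, -0.2357, -0.2357).
q_1·w_2 = 0.9428·3 + (-0.2357)·(-3) + (-0.2357)·(-3) = 4.2426.
u_2 = w_2 − 4.2426·q_1 = (-1.0000, -2.0000, -2.0000).
‖u_2‖ = 3.0000, so q_2 = (-0.3333, -0.6667, -0.6667).
Qᵀb = (2.3570, 0.6667).
Back-substitute: x_2 = 0.6667/3.0000 = 0.2222.
x_1 = (2.3570 − 4.2426·0.2222)/4.2426 = 0.3333.

x = (0.3333, 0.2222)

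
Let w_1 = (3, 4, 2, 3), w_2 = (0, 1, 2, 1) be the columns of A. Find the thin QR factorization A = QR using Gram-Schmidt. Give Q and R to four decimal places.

Q = [[0.4867, -0.5175], [0.6489, -0.0941], [0.3244, 0.8469], [0.4867, 0.0784]], R = [[6.1644, 1.7844], [0.0000, 1.6780]]

w_1 = (3, 4, 2, 3); ‖w_1‖ = 6.1644, so q_1 = (0.4867, 0.6489, 0.3244, 0.4867).
q_1·w_2 = 0.4867·0 + 0.6489·1 + 0.3244·2 + 0.4867·1 = 1.7844.
u_2 = w_2 − 1.7844·q_1 = (-0.8684, -0.1579, 1.4211, 0.1316).
‖u_2‖ = 1.6780, so q_2 = (-0.5175, -0.0941, 0.8469, 0.0784).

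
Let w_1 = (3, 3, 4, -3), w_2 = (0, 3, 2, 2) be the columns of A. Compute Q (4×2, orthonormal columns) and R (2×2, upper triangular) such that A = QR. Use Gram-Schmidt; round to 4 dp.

q_1 = w_1/‖w_1‖ = (3, 3, 4, -3)/6.5574 = (0.4575, 0.4575, 0.6100, -0.4575).
r_{12} = q_1·w_2 = 1.6775.
u_2 = w_2 − 1.6775·q_1 = (-0.7674, 2.2326, 0.9767, 2.7674).
‖u_2‖ = 3.7664, so q_2 = (-0.2038, 0.5928, 0.2593, 0.7348).

Q = [[0.4575, -0.2038], [0.4575, 0.5928], [0.6100, 0.2593], [-0.4575, 0.7348]], R = [[6.5574, 1.6775], [0.0000, 3.7664]]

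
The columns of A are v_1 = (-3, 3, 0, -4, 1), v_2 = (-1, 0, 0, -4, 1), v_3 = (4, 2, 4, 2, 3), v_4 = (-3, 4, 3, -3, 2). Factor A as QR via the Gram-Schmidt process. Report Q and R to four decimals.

Q = [[-0.5071, 0.2786, 0.5030, -0.5399], [0.5071, -0.6687, 0.3353, -0.3599], [0.0000, 0.0000, 0.6002, 0.7456], [-0.6761, -0.6687, 0.0052, 0.1083], [0.1690, 0.1672, 0.5238, -0.1066]], R = [[5.9161, 3.3806, -1.8593, 5.9161], [0.0000, 2.5635, -1.0588, -1.1703], [0.0000, 0.0000, 6.6650, 2.6648], [0.0000, 0.0000, 0.0000, 1.8786]]

v_1 = (-3, 3, 0, -4, 1); ‖v_1‖ = 5.9161, so e_1 = (-0.5071, 0.5071, 0.0000, -0.6761, 0.1690).
e_1·v_2 = (-0.5071)·(-1) + 0.5071·0 + 0.0000·0 + (-0.6761)·(-4) + 0.1690·1 = 3.3806.
u_2 = v_2 − 3.3806·e_1 = (0.7143, -1.7143, 0.0000, -1.7143, 0.4286).
‖u_2‖ = 2.5635, so e_2 = (0.2786, -0.6687, 0.0000, -0.6687, 0.1672).
e_1·v_3 = (-0.5071)·4 + 0.5071·2 + 0.0000·4 + (-0.6761)·2 + 0.1690·3 = -1.8593; e_2·v_3 = 0.2786·4 + (-0.6687)·2 + 0.0000·4 + (-0.6687)·2 + 0.1672·3 = -1.0588.
u_3 = v_3 + 1.8593·e_1 + 1.0588·e_2 = (3.3522, 2.2348, 4.0000, 0.0348, 3.4913).
‖u_3‖ = 6.6650, so e_3 = (0.5030, 0.3353, 0.6002, 0.0052, 0.5238).
e_1·v_4 = (-0.5071)·(-3) + 0.5071·4 + 0.0000·3 + (-0.6761)·(-3) + 0.1690·2 = 5.9161; e_2·v_4 = 0.2786·(-3) + (-0.6687)·4 + 0.0000·3 + (-0.6687)·(-3) + 0.1672·2 = -1.1703; e_3·v_4 = 0.5030·(-3) + 0.3353·4 + 0.6002·3 + 0.0052·(-3) + 0.5238·2 = 2.6648.
u_4 = v_4 − 5.9161·e_1 + 1.1703·e_2 − 2.6648·e_3 = (-1.0142, -0.6761, 1.4007, 0.2035, -0.2003).
‖u_4‖ = 1.8786, so e_4 = (-0.5399, -0.3599, 0.7456, 0.1083, -0.1066).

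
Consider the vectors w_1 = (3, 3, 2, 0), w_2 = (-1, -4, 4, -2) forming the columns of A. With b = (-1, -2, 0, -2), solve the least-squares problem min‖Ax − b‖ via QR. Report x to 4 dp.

x = (-0.3163, 0.2915)

e_1 = w_1/‖w_1‖ = (3, 3, 2, 0)/4.6904 = (0.6396, 0.6396, 0.4264, 0.0000).
r_{12} = e_1·w_2 = -1.4924.
u_2 = w_2 + 1.4924·e_1 = (-0.0455, -3.0455, 4.6364, -2.0000).
‖u_2‖ = 5.8968, so e_2 = (-0.0077, -0.5165, 0.7862, -0.3392).
Qᵀb = (-1.9188, 1.7189).
Back-substitute: x_2 = 1.7189/5.8968 = 0.2915.
x_1 = (-1.9188 + 1.4924·0.2915)/4.6904 = -0.3163.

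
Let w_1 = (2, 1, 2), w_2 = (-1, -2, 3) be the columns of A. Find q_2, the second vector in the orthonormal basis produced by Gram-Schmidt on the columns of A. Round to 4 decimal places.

w_1 = (2, 1, 2); ‖w_1‖ = 3.0000, so q_1 = (0.6667, 0.3333, 0.6667).
q_1·w_2 = 0.6667·(-1) + 0.3333·(-2) + 0.6667·3 = 0.6667.
u_2 = w_2 − 0.6667·q_1 = (-1.4444, -2.2222, 2.5556).
‖u_2‖ = 3.6818, so q_2 = (-0.3923, -0.6036, 0.6941).

q_2 = (-0.3923, -0.6036, 0.6941)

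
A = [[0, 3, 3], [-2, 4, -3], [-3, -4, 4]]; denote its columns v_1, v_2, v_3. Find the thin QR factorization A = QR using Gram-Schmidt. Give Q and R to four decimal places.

q_1 = v_1/‖v_1‖ = (0, -2, -3)/3.6056 = (0.0000, -0.5547, -0.8321).
r_{12} = q_1·v_2 = 1.1094.
u_2 = v_2 − 1.1094·q_1 = (3.0000, 4.6154, -3.0769).
‖u_2‖ = 6.3063, so q_2 = (0.4757, 0.7319, -0.4879).
r_{13} = q_1·v_3 = -1.6641; r_{23} = q_2·v_3 = -2.7201.
u_3 = v_3 + 1.6641·q_1 + 2.7201·q_2 = (4.2940, -1.9323, 1.2882).
‖u_3‖ = 4.8818, so q_3 = (0.8796, -0.3958, 0.2639).

Q = [[0.0000, 0.4757, 0.8796], [-0.5547, 0.7319, -0.3958], [-0.8321, -0.4879, 0.2639]], R = [[3.6056, 1.1094, -1.6641], [0.0000, 6.3063, -2.7201], [0.0000, 0.0000, 4.8818]]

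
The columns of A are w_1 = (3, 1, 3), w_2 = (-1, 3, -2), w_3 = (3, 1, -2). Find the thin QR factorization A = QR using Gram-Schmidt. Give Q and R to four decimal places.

w_1 = (3, 1, 3); ‖w_1‖ = 4.3589, so q_1 = (0.6882, 0.2294, 0.6882).
q_1·w_2 = 0.6882·(-1) + 0.2294·3 + 0.6882·(-2) = -1.3765.
u_2 = w_2 + 1.3765·q_1 = (-0.0526, 3.3158, -1.0526).
‖u_2‖ = 3.4793, so q_2 = (-0.0151, 0.9530, -0.3025).
q_1·w_3 = 0.6882·3 + 0.2294·1 + 0.6882·(-2) = 0.9177; q_2·w_3 = (-0.0151)·3 + 0.9530·1 + (-0.3025)·(-2) = 1.5127.
u_3 = w_3 − 0.9177·q_1 − 1.5127·q_2 = (2.3913, -0.6522, -2.1739).
‖u_3‖ = 3.2969, so q_3 = (0.7253, -0.1978, -0.6594).

Q = [[0.6882, -0.0151, 0.7253], [0.2294, 0.9530, -0.1978], [0.6882, -0.3025, -0.6594]], R = [[4.3589, -1.3765, 0.9177], [0.0000, 3.4793, 1.5127], [0.0000, 0.0000, 3.2969]]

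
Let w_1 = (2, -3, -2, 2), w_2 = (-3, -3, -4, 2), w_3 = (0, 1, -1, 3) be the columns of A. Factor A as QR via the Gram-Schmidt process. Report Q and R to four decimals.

w_1 = (2, -3, -2, 2); ‖w_1‖ = 4.5826, so q_1 = (0.4364, -0.6547, -0.4364, 0.4364).
q_1·w_2 = 0.4364·(-3) + (-0.6547)·(-3) + (-0.4364)·(-4) + 0.4364·2 = 3.2733.
u_2 = w_2 − 3.2733·q_1 = (-4.4286, -0.8571, -2.5714, 0.5714).
‖u_2‖ = 5.2236, so q_2 = (-0.8478, -0.1641, -0.4923, 0.1094).
q_1·w_3 = 0.4364·0 + (-0.6547)·1 + (-0.4364)·(-1) + 0.4364·3 = 1.0911; q_2·w_3 = (-0.8478)·0 + (-0.1641)·1 + (-0.4923)·(-1) + 0.1094·3 = 0.6564.
u_3 = w_3 − 1.0911·q_1 − 0.6564·q_2 = (0.0803, 1.8220, -0.2007, 2.4520).
‖u_3‖ = 3.0625, so q_3 = (0.0262, 0.5949, -0.0655, 0.8007).

Q = [[0.4364, -0.8478, 0.0262], [-0.6547, -0.1641, 0.5949], [-0.4364, -0.4923, -0.0655], [0.4364, 0.1094, 0.8007]], R = [[4.5826, 3.2733, 1.0911], [0.0000, 5.2236, 0.6564], [0.0000, 0.0000, 3.0625]]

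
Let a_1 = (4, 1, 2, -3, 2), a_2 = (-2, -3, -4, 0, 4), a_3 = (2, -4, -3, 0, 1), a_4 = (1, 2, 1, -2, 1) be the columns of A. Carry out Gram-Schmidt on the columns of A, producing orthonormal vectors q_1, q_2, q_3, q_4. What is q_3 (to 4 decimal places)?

a_1 = (4, 1, 2, -3, 2); ‖a_1‖ = 5.8310, so q_1 = (0.6860, 0.1715, 0.3430, -0.5145, 0.3430).
q_1·a_2 = 0.6860·(-2) + 0.1715·(-3) + 0.3430·(-4) + (-0.5145)·0 + 0.3430·4 = -1.8865.
u_2 = a_2 + 1.8865·q_1 = (-0.7059, -2.6765, -3.3529, -0.9706, 4.6471).
‖u_2‖ = 6.4375, so q_2 = (-0.1097, -0.4158, -0.5208, -0.1508, 0.7219).
q_1·a_3 = 0.6860·2 + 0.1715·(-4) + 0.3430·(-3) + (-0.5145)·0 + 0.3430·1 = 0.0000; q_2·a_3 = (-0.1097)·2 + (-0.4158)·(-4) + (-0.5208)·(-3) + (-0.1508)·0 + 0.7219·1 = 3.7282.
u_3 = a_3 + 0.0000·q_1 − 3.7282·q_2 = (2.4088, -2.4500, -1.0582, 0.5621, -1.6913).
‖u_3‖ = 4.0126, so q_3 = (0.6003, -0.6106, -0.2637, 0.1401, -0.4215).

q_3 = (0.6003, -0.6106, -0.2637, 0.1401, -0.4215)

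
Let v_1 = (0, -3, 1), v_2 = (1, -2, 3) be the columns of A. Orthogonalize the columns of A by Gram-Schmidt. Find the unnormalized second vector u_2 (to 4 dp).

e_1 = v_1/‖v_1‖ = (0, -3, 1)/3.1623 = (0.0000, -0.9487, 0.3162).
r_{12} = e_1·v_2 = 2.8460.
u_2 = v_2 − 2.8460·e_1 = (1.0000, 0.7000, 2.1000).

u_2 = (1.0000, 0.7000, 2.1000)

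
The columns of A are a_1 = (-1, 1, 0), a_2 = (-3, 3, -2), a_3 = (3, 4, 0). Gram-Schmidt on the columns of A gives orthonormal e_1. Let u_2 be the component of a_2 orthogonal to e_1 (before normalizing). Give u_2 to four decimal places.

u_2 = (0.0000, 0.0000, -2.0000)

a_1 = (-1, 1, 0); ‖a_1‖ = 1.4142, so e_1 = (-0.7071, 0.7071, 0.0000).
e_1·a_2 = (-0.7071)·(-3) + 0.7071·3 + 0.0000·(-2) = 4.2426.
u_2 = a_2 − 4.2426·e_1 = (0.0000, 0.0000, -2.0000).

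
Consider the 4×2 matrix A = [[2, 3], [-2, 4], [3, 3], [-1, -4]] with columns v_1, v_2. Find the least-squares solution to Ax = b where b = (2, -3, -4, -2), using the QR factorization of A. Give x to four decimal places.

e_1 = v_1/‖v_1‖ = (2, -2, 3, -1)/4.2426 = (0.4714, -0.4714, 0.7071, -0.2357).
r_{12} = e_1·v_2 = 2.5927.
u_2 = v_2 − 2.5927·e_1 = (1.7778, 5.2222, 1.1667, -3.3889).
‖u_2‖ = 6.5786, so e_2 = (0.2702, 0.7938, 0.1773, -0.5151).
Qᵀb = (0.0000, -1.5201).
Back-substitute: x_2 = -1.5201/6.5786 = -0.2311.
x_1 = (0.0000 − 2.5927·(-0.2311))/4.2426 = 0.1412.

x = (0.1412, -0.2311)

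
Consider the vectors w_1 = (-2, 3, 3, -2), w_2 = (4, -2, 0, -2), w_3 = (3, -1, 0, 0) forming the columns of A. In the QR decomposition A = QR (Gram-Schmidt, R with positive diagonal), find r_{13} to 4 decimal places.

r_{13} = -1.7650

w_1 = (-2, 3, 3, -2); ‖w_1‖ = 5.0990, so q_1 = (-0.3922, 0.5883, 0.5883, -0.3922).
r_{13} = q_1·w_3 = -1.7650.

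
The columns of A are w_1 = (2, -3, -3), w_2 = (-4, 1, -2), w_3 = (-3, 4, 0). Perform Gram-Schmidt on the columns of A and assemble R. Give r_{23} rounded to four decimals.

w_1 = (2, -3, -3); ‖w_1‖ = 4.6904, so e_1 = (0.4264, -0.6396, -0.6396).
e_1·w_2 = 0.4264·(-4) + (-0.6396)·1 + (-0.6396)·(-2) = -1.0660.
u_2 = w_2 + 1.0660·e_1 = (-3.5455, 0.3182, -2.6818).
‖u_2‖ = 4.4569, so e_2 = (-0.7955, 0.0714, -0.6017).
r_{23} = e_2·w_3 = 2.6721.

r_{23} = 2.6721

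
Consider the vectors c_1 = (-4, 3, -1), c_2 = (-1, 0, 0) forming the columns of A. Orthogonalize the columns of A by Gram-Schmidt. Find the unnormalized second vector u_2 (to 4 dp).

u_2 = (-0.3846, -0.4615, 0.1538)

c_1 = (-4, 3, -1); ‖c_1‖ = 5.0990, so q_1 = (-0.7845, 0.5883, -0.1961).
q_1·c_2 = (-0.7845)·(-1) + 0.5883·0 + (-0.1961)·0 = 0.7845.
u_2 = c_2 − 0.7845·q_1 = (-0.3846, -0.4615, 0.1538).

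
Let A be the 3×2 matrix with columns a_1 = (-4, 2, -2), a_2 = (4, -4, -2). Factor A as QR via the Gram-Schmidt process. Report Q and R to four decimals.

q_1 = a_1/‖a_1‖ = (-4, 2, -2)/4.8990 = (-0.8165, 0.4082, -0.4082).
r_{12} = q_1·a_2 = -4.0825.
u_2 = a_2 + 4.0825·q_1 = (0.6667, -2.3333, -3.6667).
‖u_2‖ = 4.3970, so q_2 = (0.1516, -0.5307, -0.8339).

Q = [[-0.8165, 0.1516], [0.4082, -0.5307], [-0.4082, -0.8339]], R = [[4.8990, -4.0825], [0.0000, 4.3970]]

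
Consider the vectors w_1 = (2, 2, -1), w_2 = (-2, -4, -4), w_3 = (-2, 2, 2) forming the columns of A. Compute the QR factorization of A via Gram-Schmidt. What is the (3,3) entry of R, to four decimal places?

r_{33} = 2.2326

w_1 = (2, 2, -1); ‖w_1‖ = 3.0000, so e_1 = (0.6667, 0.6667, -0.3333).
e_1·w_2 = 0.6667·(-2) + 0.6667·(-4) + (-0.3333)·(-4) = -2.6667.
u_2 = w_2 + 2.6667·e_1 = (-0.2222, -2.2222, -4.8889).
‖u_2‖ = 5.3748, so e_2 = (-0.0413, -0.4134, -0.9096).
e_1·w_3 = 0.6667·(-2) + 0.6667·2 + (-0.3333)·2 = -0.6667; e_2·w_3 = (-0.0413)·(-2) + (-0.4134)·2 + (-0.9096)·2 = -2.5634.
u_3 = w_3 + 0.6667·e_1 + 2.5634·e_2 = (-1.6615, 1.3846, -0.5538).
r_{33} = ‖u_3‖ = 2.2326.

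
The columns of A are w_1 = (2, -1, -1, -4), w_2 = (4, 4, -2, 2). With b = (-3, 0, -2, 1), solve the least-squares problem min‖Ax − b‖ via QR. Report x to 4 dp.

w_1 = (2, -1, -1, -4); ‖w_1‖ = 4.6904, so q_1 = (0.4264, -0.2132, -0.2132, -0.8528).
q_1·w_2 = 0.4264·4 + (-0.2132)·4 + (-0.2132)·(-2) + (-0.8528)·2 = -0.4264.
u_2 = w_2 + 0.4264·q_1 = (4.1818, 3.9091, -2.0909, 1.6364).
‖u_2‖ = 6.3102, so q_2 = (0.6627, 0.6195, -0.3314, 0.2593).
Qᵀb = (-1.7056, -1.0661).
Back-substitute: x_2 = -1.0661/6.3102 = -0.1689.
x_1 = (-1.7056 + 0.4264·(-0.1689))/4.6904 = -0.3790.

x = (-0.3790, -0.1689)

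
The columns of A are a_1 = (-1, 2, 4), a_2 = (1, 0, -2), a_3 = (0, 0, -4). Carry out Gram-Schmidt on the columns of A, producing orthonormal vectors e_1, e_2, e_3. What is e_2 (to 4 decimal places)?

e_1 = a_1/‖a_1‖ = (-1, 2, 4)/4.5826 = (-0.2182, 0.4364, 0.8729).
r_{12} = e_1·a_2 = -1.9640.
u_2 = a_2 + 1.9640·e_1 = (0.5714, 0.8571, -0.2857).
‖u_2‖ = 1.0690, so e_2 = (0.5345, 0.8018, -0.2673).

e_2 = (0.5345, 0.8018, -0.2673)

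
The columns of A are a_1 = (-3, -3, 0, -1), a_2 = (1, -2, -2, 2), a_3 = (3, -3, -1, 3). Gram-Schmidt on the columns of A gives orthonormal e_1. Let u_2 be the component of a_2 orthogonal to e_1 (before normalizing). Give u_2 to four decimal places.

u_2 = (1.1579, -1.8421, -2.0000, 2.0526)

a_1 = (-3, -3, 0, -1); ‖a_1‖ = 4.3589, so e_1 = (-0.6882, -0.6882, 0.0000, -0.2294).
e_1·a_2 = (-0.6882)·1 + (-0.6882)·(-2) + 0.0000·(-2) + (-0.2294)·2 = 0.2294.
u_2 = a_2 − 0.2294·e_1 = (1.1579, -1.8421, -2.0000, 2.0526).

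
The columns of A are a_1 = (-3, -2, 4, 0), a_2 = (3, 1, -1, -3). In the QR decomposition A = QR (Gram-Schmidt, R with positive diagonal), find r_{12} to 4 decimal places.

a_1 = (-3, -2, 4, 0); ‖a_1‖ = 5.3852, so q_1 = (-0.5571, -0.3714, 0.7428, 0.0000).
r_{12} = q_1·a_2 = -2.7854.

r_{12} = -2.7854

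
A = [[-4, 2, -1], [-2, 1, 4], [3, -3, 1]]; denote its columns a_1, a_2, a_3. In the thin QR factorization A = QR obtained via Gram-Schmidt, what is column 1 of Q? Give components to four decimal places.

e_1 = (-0.7428, -0.3714, 0.5571)

a_1 = (-4, -2, 3); ‖a_1‖ = 5.3852, so e_1 = (-0.7428, -0.3714, 0.5571).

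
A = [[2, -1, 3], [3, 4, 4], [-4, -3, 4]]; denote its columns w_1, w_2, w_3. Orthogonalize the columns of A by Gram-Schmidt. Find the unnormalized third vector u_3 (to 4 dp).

w_1 = (2, 3, -4); ‖w_1‖ = 5.3852, so e_1 = (0.3714, 0.5571, -0.7428).
e_1·w_2 = 0.3714·(-1) + 0.5571·4 + (-0.7428)·(-3) = 4.0853.
u_2 = w_2 − 4.0853·e_1 = (-2.5172, 1.7241, 0.0345).
‖u_2‖ = 3.0513, so e_2 = (-0.8250, 0.5651, 0.0113).
e_1·w_3 = 0.3714·3 + 0.5571·4 + (-0.7428)·4 = 0.3714; e_2·w_3 = (-0.8250)·3 + 0.5651·4 + 0.0113·4 = -0.1695.
u_3 = w_3 − 0.3714·e_1 + 0.1695·e_2 = (2.7222, 3.8889, 4.2778).

u_3 = (2.7222, 3.8889, 4.2778)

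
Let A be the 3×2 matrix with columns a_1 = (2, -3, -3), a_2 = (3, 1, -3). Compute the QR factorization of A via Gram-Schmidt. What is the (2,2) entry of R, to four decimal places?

r_{22} = 3.5291

a_1 = (2, -3, -3); ‖a_1‖ = 4.6904, so e_1 = (0.4264, -0.6396, -0.6396).
e_1·a_2 = 0.4264·3 + (-0.6396)·1 + (-0.6396)·(-3) = 2.5584.
u_2 = a_2 − 2.5584·e_1 = (1.9091, 2.6364, -1.3636).
r_{22} = ‖u_2‖ = 3.5291.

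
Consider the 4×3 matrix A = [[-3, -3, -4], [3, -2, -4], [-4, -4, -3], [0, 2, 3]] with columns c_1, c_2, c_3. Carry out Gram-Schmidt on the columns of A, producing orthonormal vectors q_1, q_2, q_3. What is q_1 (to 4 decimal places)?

c_1 = (-3, 3, -4, 0); ‖c_1‖ = 5.8310, so q_1 = (-0.5145, 0.5145, -0.6860, 0.0000).

q_1 = (-0.5145, 0.5145, -0.6860, 0.0000)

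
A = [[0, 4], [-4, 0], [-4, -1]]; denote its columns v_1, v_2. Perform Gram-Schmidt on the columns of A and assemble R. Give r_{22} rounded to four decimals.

r_{22} = 4.0620

v_1 = (0, -4, -4); ‖v_1‖ = 5.6569, so q_1 = (0.0000, -0.7071, -0.7071).
q_1·v_2 = 0.0000·4 + (-0.7071)·0 + (-0.7071)·(-1) = 0.7071.
u_2 = v_2 − 0.7071·q_1 = (4.0000, 0.5000, -0.5000).
r_{22} = ‖u_2‖ = 4.0620.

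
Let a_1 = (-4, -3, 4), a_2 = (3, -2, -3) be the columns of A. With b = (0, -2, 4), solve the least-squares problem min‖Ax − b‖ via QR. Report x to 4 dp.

x = (0.5882, 0.1176)

a_1 = (-4, -3, 4); ‖a_1‖ = 6.4031, so e_1 = (-0.6247, -0.4685, 0.6247).
e_1·a_2 = (-0.6247)·3 + (-0.4685)·(-2) + 0.6247·(-3) = -2.8111.
u_2 = a_2 + 2.8111·e_1 = (1.2439, -3.3171, -1.2439).
‖u_2‖ = 3.7547, so e_2 = (0.3313, -0.8835, -0.3313).
Qᵀb = (3.4358, 0.4417).
Back-substitute: x_2 = 0.4417/3.7547 = 0.1176.
x_1 = (3.4358 + 2.8111·0.1176)/6.4031 = 0.5882.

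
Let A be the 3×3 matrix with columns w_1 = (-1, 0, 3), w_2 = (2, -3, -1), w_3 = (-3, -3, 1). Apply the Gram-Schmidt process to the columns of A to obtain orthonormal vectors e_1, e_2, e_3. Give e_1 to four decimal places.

e_1 = w_1/‖w_1‖ = (-1, 0, 3)/3.1623 = (-0.3162, 0.0000, 0.9487).

e_1 = (-0.3162, 0.0000, 0.9487)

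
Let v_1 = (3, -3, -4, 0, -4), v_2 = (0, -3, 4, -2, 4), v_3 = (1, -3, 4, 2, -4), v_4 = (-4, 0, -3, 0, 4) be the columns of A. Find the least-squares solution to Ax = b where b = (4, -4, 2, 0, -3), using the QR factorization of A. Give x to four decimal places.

v_1 = (3, -3, -4, 0, -4); ‖v_1‖ = 7.0711, so e_1 = (0.4243, -0.4243, -0.5657, 0.0000, -0.5657).
e_1·v_2 = 0.4243·0 + (-0.4243)·(-3) + (-0.5657)·4 + 0.0000·(-2) + (-0.5657)·4 = -3.2527.
u_2 = v_2 + 3.2527·e_1 = (1.3800, -4.3800, 2.1600, -2.0000, 2.1600).
‖u_2‖ = 5.8669, so e_2 = (0.2352, -0.7466, 0.3682, -0.3409, 0.3682).
e_1·v_3 = 0.4243·1 + (-0.4243)·(-3) + (-0.5657)·4 + 0.0000·2 + (-0.5657)·(-4) = 1.6971; e_2·v_3 = 0.2352·1 + (-0.7466)·(-3) + 0.3682·4 + (-0.3409)·2 + 0.3682·(-4) = 1.7931.
u_3 = v_3 − 1.6971·e_1 − 1.7931·e_2 = (-0.1418, -0.9413, 4.2998, 2.6113, -3.7002).
‖u_3‖ = 6.3170, so e_3 = (-0.0224, -0.1490, 0.6807, 0.4134, -0.5857).
e_1·v_4 = 0.4243·(-4) + (-0.4243)·0 + (-0.5657)·(-3) + 0.0000·0 + (-0.5657)·4 = -2.2627; e_2·v_4 = 0.2352·(-4) + (-0.7466)·0 + 0.3682·(-3) + (-0.3409)·0 + 0.3682·4 = -0.5727; e_3·v_4 = (-0.0224)·(-4) + (-0.1490)·0 + 0.6807·(-3) + 0.4134·0 + (-0.5857)·4 = -4.2952.
u_4 = v_4 + 2.2627·e_1 + 0.5727·e_2 + 4.2952·e_3 = (-3.0017, -2.0276, -1.1455, 1.5803, 0.4149).
‖u_4‖ = 4.1356, so e_4 = (-0.7258, -0.4903, -0.2770, 0.3821, 0.1003).
Qᵀb = (3.9598, 3.5590, 3.6249, -1.7971).
Back-substitute: x_4 = -1.7971/4.1356 = -0.4346.
x_3 = (3.6249 + 4.2952·(-0.4346))/6.3170 = 0.2784.
x_2 = (3.5590 − 1.7931·0.2784 + 0.5727·(-0.4346))/5.8669 = 0.4791.
x_1 = (3.9598 + 3.2527·0.4791 − 1.6971·0.2784 + 2.2627·(-0.4346))/7.0711 = 0.5745.

x = (0.5745, 0.4791, 0.2784, -0.4346)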